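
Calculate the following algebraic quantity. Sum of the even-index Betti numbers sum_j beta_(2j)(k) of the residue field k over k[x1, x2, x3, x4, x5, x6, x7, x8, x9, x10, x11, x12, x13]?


Koszul resolution: beta_i(k)=C(n,i), n=13
sum_even C(13,i) = 2^(n-1) = 2^12 = 4096


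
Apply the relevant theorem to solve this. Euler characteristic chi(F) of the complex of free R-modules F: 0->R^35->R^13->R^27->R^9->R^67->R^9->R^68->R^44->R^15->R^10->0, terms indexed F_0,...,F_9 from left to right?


chi = sum (-1)^i * rank:
(-1)^0*35=35
(-1)^1*13=-13
(-1)^2*27=27
(-1)^3*9=-9
(-1)^4*67=67
(-1)^5*9=-9
(-1)^6*68=68
(-1)^7*44=-44
(-1)^8*15=15
(-1)^9*10=-10
chi=127


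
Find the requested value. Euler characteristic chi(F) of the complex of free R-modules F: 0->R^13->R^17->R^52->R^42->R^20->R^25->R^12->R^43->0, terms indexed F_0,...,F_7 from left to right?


chi = sum (-1)^i * rank:
(-1)^0*13=13
(-1)^1*17=-17
(-1)^2*52=52
(-1)^3*42=-42
(-1)^4*20=20
(-1)^5*25=-25
(-1)^6*12=12
(-1)^7*43=-43
chi=-30


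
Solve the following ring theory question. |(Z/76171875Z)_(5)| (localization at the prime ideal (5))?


5-primary part: 76171875=5^9*39
Size=5^9=1953125


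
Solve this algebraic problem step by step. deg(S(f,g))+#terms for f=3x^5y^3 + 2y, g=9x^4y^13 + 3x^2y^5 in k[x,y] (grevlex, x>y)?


LT(f)=3x^5y^3, LT(g)=9x^4y^13
lcm(LM)=x^5y^13
S(f,g) (scaled by 27 to clear denominators) = 9y^10*f - 3x*g = 18y^11 - 9x^3y^5
2 terms, deg 11.
11+2=13


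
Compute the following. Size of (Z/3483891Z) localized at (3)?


3-primary part: 3483891=3^10*59
Size=3^10=59049


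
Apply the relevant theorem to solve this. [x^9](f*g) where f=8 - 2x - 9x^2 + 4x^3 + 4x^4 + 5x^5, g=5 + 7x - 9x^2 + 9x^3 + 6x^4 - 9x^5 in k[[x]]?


[x^9] = sum a_i*b_j, i+j=9
  4*-9=-36
  5*6=30
Sum=-6


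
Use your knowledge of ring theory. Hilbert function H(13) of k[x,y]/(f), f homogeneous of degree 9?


H(t)=d for t>=d-1.
d=9, t=13
H(13)=9


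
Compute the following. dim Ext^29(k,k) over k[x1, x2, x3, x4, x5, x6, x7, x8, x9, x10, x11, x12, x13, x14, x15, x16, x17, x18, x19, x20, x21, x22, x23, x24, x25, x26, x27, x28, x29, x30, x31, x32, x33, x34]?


C(n,i)=C(34,29)=278256


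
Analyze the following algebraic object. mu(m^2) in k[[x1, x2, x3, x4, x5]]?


C(n+d-1,d)=C(6,2)=15


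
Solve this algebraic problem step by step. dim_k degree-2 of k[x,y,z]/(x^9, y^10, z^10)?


Need i<9, j<10, k<10 with i+j+k=2.
For each i, j ranges over max(0,2-i-9)..min(9,2-i):
  i=0: j in [0,2] -> 3
  i=1: j in [0,1] -> 2
  i=2: j in [0,0] -> 1
H(2) = 3+2+1 = 6


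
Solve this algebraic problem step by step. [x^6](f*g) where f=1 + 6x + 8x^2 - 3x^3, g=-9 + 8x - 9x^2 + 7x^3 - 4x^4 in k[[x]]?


[x^6] = sum a_i*b_j, i+j=6
  8*-4=-32
  -3*7=-21
Sum=-53


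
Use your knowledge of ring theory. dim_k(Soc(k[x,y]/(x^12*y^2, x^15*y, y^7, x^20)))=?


Socle = ann(m) = span of standard monomials u with x*u, y*u in I (staircase corners).
Minimal generators: x^20, x^15*y, x^12*y^2, y^7
Corners: x^11y^6, x^14y, x^19
Socle dim=3


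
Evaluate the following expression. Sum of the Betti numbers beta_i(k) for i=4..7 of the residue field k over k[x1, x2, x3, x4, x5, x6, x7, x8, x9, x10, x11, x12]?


Koszul resolution: beta_i(k)=C(n,i), n=12
C(12,4)=495, C(12,5)=792, C(12,6)=924, C(12,7)=792
Sum=3003


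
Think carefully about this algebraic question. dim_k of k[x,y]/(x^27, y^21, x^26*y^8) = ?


k[x,y]/I, I = (x^27, y^21, x^26*y^8)
Rect: 27x21=567. Corner: (27-26)x(21-8)=13.
dim = 567-13 = 554


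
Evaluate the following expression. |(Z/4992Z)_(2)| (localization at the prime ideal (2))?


2-primary part: 4992=2^7*39
Size=2^7=128


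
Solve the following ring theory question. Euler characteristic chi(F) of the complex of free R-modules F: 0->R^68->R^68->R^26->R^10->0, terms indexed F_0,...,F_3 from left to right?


chi = sum (-1)^i * rank:
(-1)^0*68=68
(-1)^1*68=-68
(-1)^2*26=26
(-1)^3*10=-10
chi=16


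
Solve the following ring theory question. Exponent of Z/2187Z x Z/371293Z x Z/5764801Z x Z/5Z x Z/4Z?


Exponent = lcm of the cyclic orders; pairwise coprime => product.
3^7*13^5*7^8*5^1*2^2=2187*371293*5764801*5*4=93622419471491820


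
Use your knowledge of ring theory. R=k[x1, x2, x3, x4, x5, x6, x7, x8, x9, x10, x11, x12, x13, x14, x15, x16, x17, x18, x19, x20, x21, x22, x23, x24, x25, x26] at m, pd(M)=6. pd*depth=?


pd+depth=26
depth=26-6=20
pd*depth=6*20=120


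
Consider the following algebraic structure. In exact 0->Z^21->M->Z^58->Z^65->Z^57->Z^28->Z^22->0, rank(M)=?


Alt sum=0:
(-1)^0*21 + (-1)^1*? + (-1)^2*58 + (-1)^3*65 + (-1)^4*57 + (-1)^5*28 + (-1)^6*22=0
rank(M)=65


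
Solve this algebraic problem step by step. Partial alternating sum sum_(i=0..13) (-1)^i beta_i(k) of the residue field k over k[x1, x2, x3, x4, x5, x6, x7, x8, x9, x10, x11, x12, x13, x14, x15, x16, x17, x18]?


Koszul resolution: beta_i(k)=C(n,i), n=18
sum_(i=0..p) (-1)^i C(n,i) = (-1)^p C(n-1,p)
(-1)^13*C(17,13) = (-1)^13*2380 = -2380


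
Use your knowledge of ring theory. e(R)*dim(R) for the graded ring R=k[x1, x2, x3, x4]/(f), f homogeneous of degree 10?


e(R)=deg(f)=10, dim(R)=4-1=3
e*dim=10*3=30


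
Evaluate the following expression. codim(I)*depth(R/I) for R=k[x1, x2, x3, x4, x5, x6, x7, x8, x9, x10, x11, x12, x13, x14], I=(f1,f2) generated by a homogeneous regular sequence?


codim=2, depth=dim(R/I)=14-2=12
Product=2*12=24


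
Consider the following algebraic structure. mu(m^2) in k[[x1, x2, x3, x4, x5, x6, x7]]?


C(n+d-1,d)=C(8,2)=28


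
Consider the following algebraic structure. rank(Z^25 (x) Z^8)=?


rank(M(x)N) = rank(M)*rank(N)
25*8 = 200


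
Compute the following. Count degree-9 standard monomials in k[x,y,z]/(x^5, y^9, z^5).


Need i<5, j<9, k<5 with i+j+k=9.
For each i, j ranges over max(0,9-i-4)..min(8,9-i):
  i=0: j in [5,8] -> 4
  i=1: j in [4,8] -> 5
  i=2: j in [3,7] -> 5
  i=3: j in [2,6] -> 5
  i=4: j in [1,5] -> 5
H(9) = 4+5+5+5+5 = 24


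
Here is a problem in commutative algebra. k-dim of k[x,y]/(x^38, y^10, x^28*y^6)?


k[x,y]/I, I = (x^38, y^10, x^28*y^6)
Rect: 38x10=380. Corner: (38-28)x(10-6)=40.
dim = 380-40 = 340


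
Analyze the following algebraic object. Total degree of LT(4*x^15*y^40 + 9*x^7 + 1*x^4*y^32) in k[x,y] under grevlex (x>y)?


LT: 4*x^15*y^40
deg_x=15, deg_y=40
Total=15+40=55


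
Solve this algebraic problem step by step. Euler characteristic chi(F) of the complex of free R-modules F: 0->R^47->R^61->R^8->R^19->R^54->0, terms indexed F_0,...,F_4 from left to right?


chi = sum (-1)^i * rank:
(-1)^0*47=47
(-1)^1*61=-61
(-1)^2*8=8
(-1)^3*19=-19
(-1)^4*54=54
chi=29


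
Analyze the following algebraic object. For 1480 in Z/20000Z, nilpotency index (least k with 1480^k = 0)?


1480^k mod 20000:
k=1: 1480
k=2: 10400
k=3: 12000
k=4: 0
First zero at k = 4


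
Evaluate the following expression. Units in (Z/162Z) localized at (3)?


Local ring = Z/81Z.
phi(81) = 3^3*(3-1) = 54


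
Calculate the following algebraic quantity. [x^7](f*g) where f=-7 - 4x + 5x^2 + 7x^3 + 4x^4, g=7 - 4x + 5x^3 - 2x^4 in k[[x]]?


[x^7] = sum a_i*b_j, i+j=7
  7*-2=-14
  4*5=20
Sum=6


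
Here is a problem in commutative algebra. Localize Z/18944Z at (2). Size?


2-primary part: 18944=2^9*37
Size=2^9=512


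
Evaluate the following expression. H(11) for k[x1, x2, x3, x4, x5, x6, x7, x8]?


C(d+n-1,n-1)=C(18,7)=31824


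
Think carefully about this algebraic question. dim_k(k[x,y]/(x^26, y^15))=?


Basis: x^i*y^j, i<26, j<15
26*15=390


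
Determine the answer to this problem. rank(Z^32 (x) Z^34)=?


rank(M(x)N) = rank(M)*rank(N)
32*34 = 1088


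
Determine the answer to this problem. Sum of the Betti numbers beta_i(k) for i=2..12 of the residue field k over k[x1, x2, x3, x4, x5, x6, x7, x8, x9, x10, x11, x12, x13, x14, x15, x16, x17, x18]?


Koszul resolution: beta_i(k)=C(n,i), n=18
C(18,2)=153, C(18,3)=816, C(18,4)=3060, C(18,5)=8568, C(18,6)=18564, C(18,7)=31824, C(18,8)=43758, C(18,9)=48620, C(18,10)=43758, C(18,11)=31824, C(18,12)=18564
Sum=249509


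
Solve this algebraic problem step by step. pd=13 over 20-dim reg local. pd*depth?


pd+depth=20
depth=20-13=7
pd*depth=13*7=91


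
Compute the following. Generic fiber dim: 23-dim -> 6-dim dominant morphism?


dim(fiber)=dim(X)-dim(Y)=23-6=17


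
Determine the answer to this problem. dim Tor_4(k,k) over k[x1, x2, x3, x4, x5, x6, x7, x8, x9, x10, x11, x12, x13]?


Koszul: C(n,i)=C(13,4)=715


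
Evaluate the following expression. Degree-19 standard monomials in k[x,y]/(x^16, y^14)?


k[x,y], I = (x^16, y^14), d = 19
Need i < 16 and d-i < 14.
Range: 6 <= i <= 15.
H(19) = 10


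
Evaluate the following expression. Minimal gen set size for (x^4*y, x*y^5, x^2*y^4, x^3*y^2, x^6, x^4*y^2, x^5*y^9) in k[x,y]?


Remove redundant (divisible by others).
x^5*y^9 redundant.
x^4*y^2 redundant.
Min: x^6, x^4*y, x^3*y^2, x^2*y^4, x*y^5
Count=5


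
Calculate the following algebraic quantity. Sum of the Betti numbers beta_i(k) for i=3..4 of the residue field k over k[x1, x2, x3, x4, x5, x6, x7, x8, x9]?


Koszul resolution: beta_i(k)=C(n,i), n=9
C(9,3)=84, C(9,4)=126
Sum=210


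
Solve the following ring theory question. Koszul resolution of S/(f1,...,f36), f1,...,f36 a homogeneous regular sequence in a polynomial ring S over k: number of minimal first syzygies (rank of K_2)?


Regular sequence => Koszul complex is the minimal free resolution.
Syz_1 minimally generated by Koszul relations f_i*e_j - f_j*e_i (i<j): mu(Syz_1) = beta_2 = C(m,2) = m(m-1)/2
m=36
36*35/2 = 630


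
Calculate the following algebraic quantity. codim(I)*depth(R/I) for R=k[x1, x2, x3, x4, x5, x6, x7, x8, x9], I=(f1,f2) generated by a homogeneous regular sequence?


codim=2, depth=dim(R/I)=9-2=7
Product=2*7=14


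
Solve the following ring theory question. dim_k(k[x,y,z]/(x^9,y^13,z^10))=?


Basis: x^iy^jz^k, i<9,j<13,k<10
9*13*10=1170


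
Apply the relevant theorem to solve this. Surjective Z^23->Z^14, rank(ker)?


rank(ker) = 23-14 = 9


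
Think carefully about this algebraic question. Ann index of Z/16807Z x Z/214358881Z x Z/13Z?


Exponent = lcm of the cyclic orders; pairwise coprime => product.
7^5*11^8*13^1=16807*214358881*13=46835486268571


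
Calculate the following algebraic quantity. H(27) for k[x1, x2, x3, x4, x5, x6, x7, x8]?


C(d+n-1,n-1)=C(34,7)=5379616


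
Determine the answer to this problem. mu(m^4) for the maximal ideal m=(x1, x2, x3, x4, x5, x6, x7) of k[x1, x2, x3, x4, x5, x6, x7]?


Graded Nakayama: mu(m^d) = dim_k (m^d/m^(d+1)) = #degree-4 monomials in 7 vars
C(n+d-1,d)=C(10,4)=210


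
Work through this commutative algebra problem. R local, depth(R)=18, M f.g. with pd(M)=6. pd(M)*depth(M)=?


pd+depth=18
depth=18-6=12
pd*depth=6*12=72


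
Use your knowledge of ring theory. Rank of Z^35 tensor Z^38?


rank(M(x)N) = rank(M)*rank(N)
35*38 = 1330


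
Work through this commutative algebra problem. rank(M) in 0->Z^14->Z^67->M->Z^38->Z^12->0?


Alt sum=0:
(-1)^0*14 + (-1)^1*67 + (-1)^2*? + (-1)^3*38 + (-1)^4*12=0
rank(M)=79


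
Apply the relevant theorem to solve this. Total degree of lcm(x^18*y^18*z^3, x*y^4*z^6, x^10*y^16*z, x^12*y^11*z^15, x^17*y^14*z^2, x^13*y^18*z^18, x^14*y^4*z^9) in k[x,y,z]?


lcm = componentwise max:
x: max(18,1,10,12,17,13,14)=18
y: max(18,4,16,11,14,18,4)=18
z: max(3,6,1,15,2,18,9)=18
Total=18+18+18=54


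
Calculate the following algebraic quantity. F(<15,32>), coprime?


gcd(15,32)=1 => F=ab-a-b=15*32-15-32=480-47=433


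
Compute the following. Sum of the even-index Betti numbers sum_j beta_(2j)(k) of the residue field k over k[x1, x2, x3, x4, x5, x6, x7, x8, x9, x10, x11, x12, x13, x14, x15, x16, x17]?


Koszul resolution: beta_i(k)=C(n,i), n=17
sum_even C(17,i) = 2^(n-1) = 2^16 = 65536


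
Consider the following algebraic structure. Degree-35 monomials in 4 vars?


C(d+n-1,n-1)=C(38,3)=8436


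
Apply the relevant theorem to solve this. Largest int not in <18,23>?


gcd(18,23)=1 => F=ab-a-b=18*23-18-23=414-41=373


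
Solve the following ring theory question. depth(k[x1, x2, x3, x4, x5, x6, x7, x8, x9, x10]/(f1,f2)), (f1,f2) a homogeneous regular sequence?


depth(R)=10
depth(R/I)=10-2=8


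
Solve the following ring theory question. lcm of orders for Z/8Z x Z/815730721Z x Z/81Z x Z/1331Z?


Exponent = lcm of the cyclic orders; pairwise coprime => product.
2^3*13^8*3^4*11^3=8*815730721*81*1331=703557958093848


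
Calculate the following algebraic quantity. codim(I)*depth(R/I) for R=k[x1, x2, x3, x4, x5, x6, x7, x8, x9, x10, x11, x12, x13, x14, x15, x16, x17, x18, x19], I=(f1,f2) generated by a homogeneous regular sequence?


codim=2, depth=dim(R/I)=19-2=17
Product=2*17=34


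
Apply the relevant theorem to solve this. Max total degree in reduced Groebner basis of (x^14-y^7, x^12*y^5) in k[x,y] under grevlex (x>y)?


LT(f1)=x^14, LT(f2)=x^12y^5, lcm=x^14y^5
S(f1,f2) = y^5*f1 - x^2*f2 = -y^12
Reduced GB = {f1, f2, y^12}; degrees 14, 17, 12
Max = 17


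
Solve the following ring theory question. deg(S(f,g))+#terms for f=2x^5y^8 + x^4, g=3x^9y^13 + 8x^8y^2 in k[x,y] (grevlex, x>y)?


LT(f)=2x^5y^8, LT(g)=3x^9y^13
lcm(LM)=x^9y^13
S(f,g) (scaled by 6 to clear denominators) = 3x^4y^5*f - 2*g = 3x^8y^5 - 16x^8y^2
2 terms, deg 13.
13+2=15


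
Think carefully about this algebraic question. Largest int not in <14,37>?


gcd(14,37)=1 => F=ab-a-b=14*37-14-37=518-51=467


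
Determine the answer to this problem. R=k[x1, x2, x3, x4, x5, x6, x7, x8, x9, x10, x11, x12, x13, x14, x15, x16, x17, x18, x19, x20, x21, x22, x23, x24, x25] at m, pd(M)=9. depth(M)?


pd+depth=depth(R)=25
depth=25-9=16


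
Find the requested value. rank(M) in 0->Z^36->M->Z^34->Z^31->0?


Alt sum=0:
(-1)^0*36 + (-1)^1*? + (-1)^2*34 + (-1)^3*31=0
rank(M)=39


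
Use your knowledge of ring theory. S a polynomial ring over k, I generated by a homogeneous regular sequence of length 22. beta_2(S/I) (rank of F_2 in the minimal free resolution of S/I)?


Regular sequence => Koszul complex is the minimal free resolution.
Syz_1 minimally generated by Koszul relations f_i*e_j - f_j*e_i (i<j): mu(Syz_1) = beta_2 = C(m,2) = m(m-1)/2
m=22
22*21/2 = 231


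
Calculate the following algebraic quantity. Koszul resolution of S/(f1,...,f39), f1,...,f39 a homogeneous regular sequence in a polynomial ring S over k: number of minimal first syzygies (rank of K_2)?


Regular sequence => Koszul complex is the minimal free resolution.
Syz_1 minimally generated by Koszul relations f_i*e_j - f_j*e_i (i<j): mu(Syz_1) = beta_2 = C(m,2) = m(m-1)/2
m=39
39*38/2 = 741


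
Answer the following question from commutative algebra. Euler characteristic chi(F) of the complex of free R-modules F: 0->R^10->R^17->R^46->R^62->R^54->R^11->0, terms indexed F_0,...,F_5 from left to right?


chi = sum (-1)^i * rank:
(-1)^0*10=10
(-1)^1*17=-17
(-1)^2*46=46
(-1)^3*62=-62
(-1)^4*54=54
(-1)^5*11=-11
chi=20


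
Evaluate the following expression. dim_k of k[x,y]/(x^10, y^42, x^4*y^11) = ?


k[x,y]/I, I = (x^10, y^42, x^4*y^11)
Rect: 10x42=420. Corner: (10-4)x(42-11)=186.
dim = 420-186 = 234


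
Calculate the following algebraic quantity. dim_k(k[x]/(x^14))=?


Basis: 1,x,...,x^13
dim=14


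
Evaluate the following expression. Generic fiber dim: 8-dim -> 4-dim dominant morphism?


dim(fiber)=dim(X)-dim(Y)=8-4=4


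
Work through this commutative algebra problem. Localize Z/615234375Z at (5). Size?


5-primary part: 615234375=5^10*63
Size=5^10=9765625


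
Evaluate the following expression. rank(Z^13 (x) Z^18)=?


rank(M(x)N) = rank(M)*rank(N)
13*18 = 234


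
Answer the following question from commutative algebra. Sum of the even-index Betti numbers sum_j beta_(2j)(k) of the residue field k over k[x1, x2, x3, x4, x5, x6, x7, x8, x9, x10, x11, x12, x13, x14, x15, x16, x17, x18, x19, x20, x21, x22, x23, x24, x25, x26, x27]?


Koszul resolution: beta_i(k)=C(n,i), n=27
sum_even C(27,i) = 2^(n-1) = 2^26 = 67108864


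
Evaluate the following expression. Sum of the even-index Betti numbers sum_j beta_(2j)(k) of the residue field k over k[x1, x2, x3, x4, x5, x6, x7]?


Koszul resolution: beta_i(k)=C(n,i), n=7
sum_even C(7,i) = 2^(n-1) = 2^6 = 64


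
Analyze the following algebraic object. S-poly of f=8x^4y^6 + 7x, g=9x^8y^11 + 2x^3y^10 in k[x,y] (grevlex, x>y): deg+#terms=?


LT(f)=8x^4y^6, LT(g)=9x^8y^11
lcm(LM)=x^8y^11
S(f,g) (scaled by 72 to clear denominators) = 9x^4y^5*f - 8*g = -16x^3y^10 + 63x^5y^5
2 terms, deg 13.
13+2=15


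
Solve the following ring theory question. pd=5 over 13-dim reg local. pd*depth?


pd+depth=13
depth=13-5=8
pd*depth=5*8=40


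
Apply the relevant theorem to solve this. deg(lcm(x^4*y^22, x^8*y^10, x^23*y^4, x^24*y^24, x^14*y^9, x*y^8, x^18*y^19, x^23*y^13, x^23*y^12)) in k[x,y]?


lcm = componentwise max:
x: max(4,8,23,24,14,1,18,23,23)=24
y: max(22,10,4,24,9,8,19,13,12)=24
Total=24+24=48


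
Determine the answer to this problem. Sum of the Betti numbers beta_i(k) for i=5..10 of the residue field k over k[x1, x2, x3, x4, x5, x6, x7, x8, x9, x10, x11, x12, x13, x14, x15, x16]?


Koszul resolution: beta_i(k)=C(n,i), n=16
C(16,5)=4368, C(16,6)=8008, C(16,7)=11440, C(16,8)=12870, C(16,9)=11440, C(16,10)=8008
Sum=56134


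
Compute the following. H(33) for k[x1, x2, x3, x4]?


C(d+n-1,n-1)=C(36,3)=7140


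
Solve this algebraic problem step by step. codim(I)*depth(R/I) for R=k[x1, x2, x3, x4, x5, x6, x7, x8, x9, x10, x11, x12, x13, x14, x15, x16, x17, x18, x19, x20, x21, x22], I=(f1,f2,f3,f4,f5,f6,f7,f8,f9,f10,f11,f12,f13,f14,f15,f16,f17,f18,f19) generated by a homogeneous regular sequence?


codim=19, depth=dim(R/I)=22-19=3
Product=19*3=57


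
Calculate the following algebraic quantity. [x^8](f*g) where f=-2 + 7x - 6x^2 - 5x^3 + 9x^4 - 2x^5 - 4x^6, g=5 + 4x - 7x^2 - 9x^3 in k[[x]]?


[x^8] = sum a_i*b_j, i+j=8
  -2*-9=18
  -4*-7=28
Sum=46


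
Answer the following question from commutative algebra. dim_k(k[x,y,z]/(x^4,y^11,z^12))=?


Basis: x^iy^jz^k, i<4,j<11,k<12
4*11*12=528


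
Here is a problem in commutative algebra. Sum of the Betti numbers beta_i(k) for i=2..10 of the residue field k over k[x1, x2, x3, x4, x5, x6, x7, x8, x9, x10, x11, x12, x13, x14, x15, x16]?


Koszul resolution: beta_i(k)=C(n,i), n=16
C(16,2)=120, C(16,3)=560, C(16,4)=1820, C(16,5)=4368, C(16,6)=8008, C(16,7)=11440, C(16,8)=12870, C(16,9)=11440, C(16,10)=8008
Sum=58634


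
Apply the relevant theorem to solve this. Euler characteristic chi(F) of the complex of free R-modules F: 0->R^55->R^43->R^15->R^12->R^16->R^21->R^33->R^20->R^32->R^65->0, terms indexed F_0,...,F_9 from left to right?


chi = sum (-1)^i * rank:
(-1)^0*55=55
(-1)^1*43=-43
(-1)^2*15=15
(-1)^3*12=-12
(-1)^4*16=16
(-1)^5*21=-21
(-1)^6*33=33
(-1)^7*20=-20
(-1)^8*32=32
(-1)^9*65=-65
chi=-10


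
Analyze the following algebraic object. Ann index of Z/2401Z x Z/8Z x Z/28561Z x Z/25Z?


Exponent = lcm of the cyclic orders; pairwise coprime => product.
7^4*2^3*13^4*5^2=2401*8*28561*25=13714992200


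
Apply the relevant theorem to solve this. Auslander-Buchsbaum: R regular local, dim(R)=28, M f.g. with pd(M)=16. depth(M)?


pd+depth=depth(R)=28
depth=28-16=12


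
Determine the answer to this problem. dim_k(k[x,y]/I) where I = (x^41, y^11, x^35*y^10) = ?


k[x,y]/I, I = (x^41, y^11, x^35*y^10)
Rect: 41x11=451. Corner: (41-35)x(11-10)=6.
dim = 451-6 = 445


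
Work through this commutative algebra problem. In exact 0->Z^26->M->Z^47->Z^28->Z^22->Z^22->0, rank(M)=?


Alt sum=0:
(-1)^0*26 + (-1)^1*? + (-1)^2*47 + (-1)^3*28 + (-1)^4*22 + (-1)^5*22=0
rank(M)=45


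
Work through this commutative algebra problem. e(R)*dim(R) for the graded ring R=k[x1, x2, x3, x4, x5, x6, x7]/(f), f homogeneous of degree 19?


e(R)=deg(f)=19, dim(R)=7-1=6
e*dim=19*6=114


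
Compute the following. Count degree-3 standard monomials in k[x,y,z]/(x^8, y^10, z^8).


Need i<8, j<10, k<8 with i+j+k=3.
For each i, j ranges over max(0,3-i-7)..min(9,3-i):
  i=0: j in [0,3] -> 4
  i=1: j in [0,2] -> 3
  i=2: j in [0,1] -> 2
  i=3: j in [0,0] -> 1
H(3) = 4+3+2+1 = 10


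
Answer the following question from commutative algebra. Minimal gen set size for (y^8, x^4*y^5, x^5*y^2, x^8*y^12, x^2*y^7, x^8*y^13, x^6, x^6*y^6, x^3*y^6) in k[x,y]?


Remove redundant (divisible by others).
x^6*y^6 redundant.
x^8*y^13 redundant.
x^8*y^12 redundant.
Min: x^6, x^5*y^2, x^4*y^5, x^3*y^6, x^2*y^7, y^8
Count=6


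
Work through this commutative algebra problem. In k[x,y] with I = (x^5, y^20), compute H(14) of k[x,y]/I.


k[x,y], I = (x^5, y^20), d = 14
Need i < 5 and d-i < 20.
Range: 0 <= i <= 4.
H(14) = 5


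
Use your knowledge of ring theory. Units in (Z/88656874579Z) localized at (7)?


Local ring = Z/40353607Z.
phi(40353607) = 7^8*(7-1) = 34588806


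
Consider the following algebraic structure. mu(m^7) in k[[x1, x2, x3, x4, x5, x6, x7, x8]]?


C(n+d-1,d)=C(14,7)=3432


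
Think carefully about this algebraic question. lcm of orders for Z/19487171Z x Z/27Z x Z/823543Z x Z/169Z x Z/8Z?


Exponent = lcm of the cyclic orders; pairwise coprime => product.
11^7*3^3*7^7*13^2*2^3=19487171*27*823543*169*8=585835293333201912


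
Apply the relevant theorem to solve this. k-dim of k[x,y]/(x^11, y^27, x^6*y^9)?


k[x,y]/I, I = (x^11, y^27, x^6*y^9)
Rect: 11x27=297. Corner: (11-6)x(27-9)=90.
dim = 297-90 = 207


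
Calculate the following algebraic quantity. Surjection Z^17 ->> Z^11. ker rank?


rank(ker) = 17-11 = 6


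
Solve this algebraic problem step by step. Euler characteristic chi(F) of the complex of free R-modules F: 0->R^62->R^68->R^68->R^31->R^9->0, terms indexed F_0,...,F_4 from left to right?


chi = sum (-1)^i * rank:
(-1)^0*62=62
(-1)^1*68=-68
(-1)^2*68=68
(-1)^3*31=-31
(-1)^4*9=9
chi=40


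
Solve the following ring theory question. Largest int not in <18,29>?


gcd(18,29)=1 => F=ab-a-b=18*29-18-29=522-47=475


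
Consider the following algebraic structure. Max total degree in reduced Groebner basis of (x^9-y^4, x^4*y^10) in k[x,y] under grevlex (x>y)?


LT(f1)=x^9, LT(f2)=x^4y^10, lcm=x^9y^10
S(f1,f2) = y^10*f1 - x^5*f2 = -y^14
Reduced GB = {f1, f2, y^14}; degrees 9, 14, 14
Max = 14


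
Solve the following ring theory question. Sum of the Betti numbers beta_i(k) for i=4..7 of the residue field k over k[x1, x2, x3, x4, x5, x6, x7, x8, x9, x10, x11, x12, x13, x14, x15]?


Koszul resolution: beta_i(k)=C(n,i), n=15
C(15,4)=1365, C(15,5)=3003, C(15,6)=5005, C(15,7)=6435
Sum=15808


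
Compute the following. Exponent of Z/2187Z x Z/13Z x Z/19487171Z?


Exponent = lcm of the cyclic orders; pairwise coprime => product.
3^7*13^1*11^7=2187*13*19487171=554039758701


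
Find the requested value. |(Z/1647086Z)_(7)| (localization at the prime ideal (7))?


7-primary part: 1647086=7^7*2
Size=7^7=823543


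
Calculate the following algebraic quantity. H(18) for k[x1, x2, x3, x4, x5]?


C(d+n-1,n-1)=C(22,4)=7315


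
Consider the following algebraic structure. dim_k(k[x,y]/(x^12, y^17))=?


Basis: x^i*y^j, i<12, j<17
12*17=204


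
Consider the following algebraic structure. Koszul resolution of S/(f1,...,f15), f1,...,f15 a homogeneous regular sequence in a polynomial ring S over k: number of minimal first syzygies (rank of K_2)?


Regular sequence => Koszul complex is the minimal free resolution.
Syz_1 minimally generated by Koszul relations f_i*e_j - f_j*e_i (i<j): mu(Syz_1) = beta_2 = C(m,2) = m(m-1)/2
m=15
15*14/2 = 105


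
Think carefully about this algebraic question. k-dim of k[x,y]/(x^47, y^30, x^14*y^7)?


k[x,y]/I, I = (x^47, y^30, x^14*y^7)
Rect: 47x30=1410. Corner: (47-14)x(30-7)=759.
dim = 1410-759 = 651


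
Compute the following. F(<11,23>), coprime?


gcd(11,23)=1 => F=ab-a-b=11*23-11-23=253-34=219


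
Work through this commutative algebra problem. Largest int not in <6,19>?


gcd(6,19)=1 => F=ab-a-b=6*19-6-19=114-25=89


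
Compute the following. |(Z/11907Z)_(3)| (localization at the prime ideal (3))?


3-primary part: 11907=3^5*49
Size=3^5=243


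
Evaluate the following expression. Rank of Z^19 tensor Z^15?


rank(M(x)N) = rank(M)*rank(N)
19*15 = 285


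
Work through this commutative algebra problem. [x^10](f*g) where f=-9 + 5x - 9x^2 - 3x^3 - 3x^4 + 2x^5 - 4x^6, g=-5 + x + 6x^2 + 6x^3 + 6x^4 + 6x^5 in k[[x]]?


[x^10] = sum a_i*b_j, i+j=10
  2*6=12
  -4*6=-24
Sum=-12


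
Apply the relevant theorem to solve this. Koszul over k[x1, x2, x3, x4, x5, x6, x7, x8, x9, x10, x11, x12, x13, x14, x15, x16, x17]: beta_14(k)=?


C(n,i)=C(17,14)=680


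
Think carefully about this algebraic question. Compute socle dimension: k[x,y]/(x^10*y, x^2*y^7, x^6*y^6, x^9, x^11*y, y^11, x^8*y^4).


Socle = ann(m) = span of standard monomials u with x*u, y*u in I (staircase corners).
Redundant generators: x^10*y, x^11*y
Minimal generators: x^9, x^8*y^4, x^6*y^6, x^2*y^7, y^11
Corners: xy^10, x^5y^6, x^7y^5, x^8y^3
Socle dim=4


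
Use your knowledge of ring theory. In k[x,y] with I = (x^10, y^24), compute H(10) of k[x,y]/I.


k[x,y], I = (x^10, y^24), d = 10
Need i < 10 and d-i < 24.
Range: 0 <= i <= 9.
H(10) = 10


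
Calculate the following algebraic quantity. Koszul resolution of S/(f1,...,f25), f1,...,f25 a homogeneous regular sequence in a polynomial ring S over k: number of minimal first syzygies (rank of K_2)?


Regular sequence => Koszul complex is the minimal free resolution.
Syz_1 minimally generated by Koszul relations f_i*e_j - f_j*e_i (i<j): mu(Syz_1) = beta_2 = C(m,2) = m(m-1)/2
m=25
25*24/2 = 300


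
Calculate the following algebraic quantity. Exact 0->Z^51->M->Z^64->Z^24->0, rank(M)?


Alt sum=0:
(-1)^0*51 + (-1)^1*? + (-1)^2*64 + (-1)^3*24=0
rank(M)=91


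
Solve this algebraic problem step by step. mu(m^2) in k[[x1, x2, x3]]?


C(n+d-1,d)=C(4,2)=6


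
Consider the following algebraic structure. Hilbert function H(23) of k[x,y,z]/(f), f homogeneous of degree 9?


C(25,2)-C(16,2)=300-120=180


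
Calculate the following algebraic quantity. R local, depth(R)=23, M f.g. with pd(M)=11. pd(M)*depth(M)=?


pd+depth=23
depth=23-11=12
pd*depth=11*12=132


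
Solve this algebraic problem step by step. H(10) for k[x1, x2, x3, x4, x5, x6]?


C(d+n-1,n-1)=C(15,5)=3003


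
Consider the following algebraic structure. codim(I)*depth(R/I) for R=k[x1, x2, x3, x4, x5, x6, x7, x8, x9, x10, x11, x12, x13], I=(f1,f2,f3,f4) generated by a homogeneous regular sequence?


codim=4, depth=dim(R/I)=13-4=9
Product=4*9=36


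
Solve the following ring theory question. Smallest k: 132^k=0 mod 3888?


132^k mod 3888:
k=1: 132
k=2: 1872
k=3: 2160
k=4: 1296
k=5: 0
First zero at k = 5


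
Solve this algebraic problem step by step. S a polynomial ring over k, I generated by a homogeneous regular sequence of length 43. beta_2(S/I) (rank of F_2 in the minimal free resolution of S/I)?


Regular sequence => Koszul complex is the minimal free resolution.
Syz_1 minimally generated by Koszul relations f_i*e_j - f_j*e_i (i<j): mu(Syz_1) = beta_2 = C(m,2) = m(m-1)/2
m=43
43*42/2 = 903


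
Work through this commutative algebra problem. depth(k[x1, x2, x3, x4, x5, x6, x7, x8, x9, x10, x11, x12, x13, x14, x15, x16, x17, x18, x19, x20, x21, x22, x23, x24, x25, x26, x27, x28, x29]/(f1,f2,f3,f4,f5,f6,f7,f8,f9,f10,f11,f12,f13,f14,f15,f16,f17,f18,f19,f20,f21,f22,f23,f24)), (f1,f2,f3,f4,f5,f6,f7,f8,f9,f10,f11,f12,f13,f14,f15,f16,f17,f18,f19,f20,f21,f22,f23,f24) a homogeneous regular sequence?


depth(R)=29
depth(R/I)=29-24=5


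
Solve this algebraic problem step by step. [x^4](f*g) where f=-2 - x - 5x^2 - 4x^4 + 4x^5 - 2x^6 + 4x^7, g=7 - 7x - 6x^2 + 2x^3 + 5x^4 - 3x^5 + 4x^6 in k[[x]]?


[x^4] = sum a_i*b_j, i+j=4
  -2*5=-10
  -1*2=-2
  -5*-6=30
  -4*7=-28
Sum=-10


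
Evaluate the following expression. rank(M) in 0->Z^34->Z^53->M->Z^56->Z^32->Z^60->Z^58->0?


Alt sum=0:
(-1)^0*34 + (-1)^1*53 + (-1)^2*? + (-1)^3*56 + (-1)^4*32 + (-1)^5*60 + (-1)^6*58=0
rank(M)=45


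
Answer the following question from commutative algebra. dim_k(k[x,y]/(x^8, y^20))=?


Basis: x^i*y^j, i<8, j<20
8*20=160


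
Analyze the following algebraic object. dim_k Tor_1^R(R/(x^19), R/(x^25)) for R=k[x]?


Tor_1(R/I,R/J)=(I cap J)/IJ=(x^25)/(x^44)
dim=44-25=min(19,25)=19


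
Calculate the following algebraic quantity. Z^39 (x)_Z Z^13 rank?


rank(M(x)N) = rank(M)*rank(N)
39*13 = 507


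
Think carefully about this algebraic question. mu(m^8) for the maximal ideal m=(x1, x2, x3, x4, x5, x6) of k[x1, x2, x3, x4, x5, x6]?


Graded Nakayama: mu(m^d) = dim_k (m^d/m^(d+1)) = #degree-8 monomials in 6 vars
C(n+d-1,d)=C(13,8)=1287


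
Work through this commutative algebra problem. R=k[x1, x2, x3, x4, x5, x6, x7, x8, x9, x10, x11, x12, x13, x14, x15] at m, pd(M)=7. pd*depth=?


pd+depth=15
depth=15-7=8
pd*depth=7*8=56


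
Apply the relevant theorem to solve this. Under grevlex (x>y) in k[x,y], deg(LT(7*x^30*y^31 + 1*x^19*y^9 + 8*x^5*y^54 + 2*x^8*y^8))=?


LT: 7*x^30*y^31
deg_x=30, deg_y=31
Total=30+31=61


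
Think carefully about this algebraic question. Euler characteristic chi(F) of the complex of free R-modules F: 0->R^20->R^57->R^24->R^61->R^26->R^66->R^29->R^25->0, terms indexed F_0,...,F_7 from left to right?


chi = sum (-1)^i * rank:
(-1)^0*20=20
(-1)^1*57=-57
(-1)^2*24=24
(-1)^3*61=-61
(-1)^4*26=26
(-1)^5*66=-66
(-1)^6*29=29
(-1)^7*25=-25
chi=-110


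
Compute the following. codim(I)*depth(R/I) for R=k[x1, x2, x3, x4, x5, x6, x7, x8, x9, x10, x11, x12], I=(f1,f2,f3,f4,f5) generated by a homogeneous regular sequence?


codim=5, depth=dim(R/I)=12-5=7
Product=5*7=35


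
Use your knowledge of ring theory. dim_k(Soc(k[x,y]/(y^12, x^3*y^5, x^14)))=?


Socle = ann(m) = span of standard monomials u with x*u, y*u in I (staircase corners).
Minimal generators: x^14, x^3*y^5, y^12
Corners: x^2y^11, x^13y^4
Socle dim=2


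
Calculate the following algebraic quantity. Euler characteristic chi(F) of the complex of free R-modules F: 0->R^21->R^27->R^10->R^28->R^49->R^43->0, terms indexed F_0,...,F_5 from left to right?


chi = sum (-1)^i * rank:
(-1)^0*21=21
(-1)^1*27=-27
(-1)^2*10=10
(-1)^3*28=-28
(-1)^4*49=49
(-1)^5*43=-43
chi=-18


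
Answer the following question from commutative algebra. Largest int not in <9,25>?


gcd(9,25)=1 => F=ab-a-b=9*25-9-25=225-34=191


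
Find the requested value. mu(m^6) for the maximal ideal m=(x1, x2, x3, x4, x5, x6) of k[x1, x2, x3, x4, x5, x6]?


Graded Nakayama: mu(m^d) = dim_k (m^d/m^(d+1)) = #degree-6 monomials in 6 vars
C(n+d-1,d)=C(11,6)=462


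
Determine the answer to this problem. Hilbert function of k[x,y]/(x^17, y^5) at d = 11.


k[x,y], I = (x^17, y^5), d = 11
Need i < 17 and d-i < 5.
Range: 7 <= i <= 11.
H(11) = 5


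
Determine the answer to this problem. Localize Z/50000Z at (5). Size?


5-primary part: 50000=5^5*16
Size=5^5=3125


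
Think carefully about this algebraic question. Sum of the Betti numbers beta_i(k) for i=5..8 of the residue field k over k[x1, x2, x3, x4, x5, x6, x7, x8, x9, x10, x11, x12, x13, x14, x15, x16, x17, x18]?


Koszul resolution: beta_i(k)=C(n,i), n=18
C(18,5)=8568, C(18,6)=18564, C(18,7)=31824, C(18,8)=43758
Sum=102714


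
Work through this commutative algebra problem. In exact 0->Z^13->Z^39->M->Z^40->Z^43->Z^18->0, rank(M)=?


Alt sum=0:
(-1)^0*13 + (-1)^1*39 + (-1)^2*? + (-1)^3*40 + (-1)^4*43 + (-1)^5*18=0
rank(M)=41


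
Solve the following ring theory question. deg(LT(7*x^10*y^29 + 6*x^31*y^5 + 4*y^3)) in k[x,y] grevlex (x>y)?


LT: 7*x^10*y^29
deg_x=10, deg_y=29
Total=10+29=39


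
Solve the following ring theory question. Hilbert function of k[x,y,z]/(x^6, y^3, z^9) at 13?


Need i<6, j<3, k<9 with i+j+k=13.
For each i, j ranges over max(0,13-i-8)..min(2,13-i):
  i=0: j in [5,2] -> 0
  i=1: j in [4,2] -> 0
  i=2: j in [3,2] -> 0
  i=3: j in [2,2] -> 1
  i=4: j in [1,2] -> 2
  i=5: j in [0,2] -> 3
H(13) = 0+0+0+1+2+3 = 6


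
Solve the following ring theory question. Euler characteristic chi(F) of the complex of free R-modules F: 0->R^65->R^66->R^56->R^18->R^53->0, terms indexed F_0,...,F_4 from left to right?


chi = sum (-1)^i * rank:
(-1)^0*65=65
(-1)^1*66=-66
(-1)^2*56=56
(-1)^3*18=-18
(-1)^4*53=53
chi=90


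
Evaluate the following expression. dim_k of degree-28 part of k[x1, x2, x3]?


C(d+n-1,n-1)=C(30,2)=435


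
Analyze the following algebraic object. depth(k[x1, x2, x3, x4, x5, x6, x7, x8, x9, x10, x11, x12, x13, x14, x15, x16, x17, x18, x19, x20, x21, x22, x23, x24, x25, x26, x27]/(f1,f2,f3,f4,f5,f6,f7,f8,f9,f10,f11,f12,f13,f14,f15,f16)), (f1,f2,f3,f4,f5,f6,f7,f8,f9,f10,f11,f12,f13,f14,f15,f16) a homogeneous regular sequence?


depth(R)=27
depth(R/I)=27-16=11


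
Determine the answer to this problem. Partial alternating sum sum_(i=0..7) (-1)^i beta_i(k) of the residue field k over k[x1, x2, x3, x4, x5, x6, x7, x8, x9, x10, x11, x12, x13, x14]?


Koszul resolution: beta_i(k)=C(n,i), n=14
sum_(i=0..p) (-1)^i C(n,i) = (-1)^p C(n-1,p)
(-1)^7*C(13,7) = (-1)^7*1716 = -1716


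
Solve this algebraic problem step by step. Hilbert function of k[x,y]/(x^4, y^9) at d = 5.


k[x,y], I = (x^4, y^9), d = 5
Need i < 4 and d-i < 9.
Range: 0 <= i <= 3.
H(5) = 4


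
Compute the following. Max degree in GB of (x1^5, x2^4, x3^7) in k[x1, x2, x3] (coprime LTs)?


Pure powers, coprime LTs => already GB.
Degrees: 5, 4, 7
Max=7


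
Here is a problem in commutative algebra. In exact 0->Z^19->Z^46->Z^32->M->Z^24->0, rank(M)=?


Alt sum=0:
(-1)^0*19 + (-1)^1*46 + (-1)^2*32 + (-1)^3*? + (-1)^4*24=0
rank(M)=29


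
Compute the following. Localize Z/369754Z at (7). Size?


7-primary part: 369754=7^5*22
Size=7^5=16807


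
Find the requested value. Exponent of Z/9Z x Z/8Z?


Exponent = lcm of the cyclic orders; pairwise coprime => product.
3^2*2^3=9*8=72


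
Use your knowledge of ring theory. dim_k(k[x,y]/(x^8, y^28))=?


Basis: x^i*y^j, i<8, j<28
8*28=224


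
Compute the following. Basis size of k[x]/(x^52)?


Basis: 1,x,...,x^51
dim=52


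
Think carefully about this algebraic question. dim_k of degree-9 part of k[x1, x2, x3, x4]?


C(d+n-1,n-1)=C(12,3)=220


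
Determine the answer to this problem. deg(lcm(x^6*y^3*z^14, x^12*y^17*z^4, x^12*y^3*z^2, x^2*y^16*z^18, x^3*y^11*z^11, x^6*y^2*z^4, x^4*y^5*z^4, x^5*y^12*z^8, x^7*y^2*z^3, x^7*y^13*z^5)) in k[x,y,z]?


lcm = componentwise max:
x: max(6,12,12,2,3,6,4,5,7,7)=12
y: max(3,17,3,16,11,2,5,12,2,13)=17
z: max(14,4,2,18,11,4,4,8,3,5)=18
Total=12+17+18=47


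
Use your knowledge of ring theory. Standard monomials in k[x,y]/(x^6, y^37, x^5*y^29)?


k[x,y]/I, I = (x^6, y^37, x^5*y^29)
Rect: 6x37=222. Corner: (6-5)x(37-29)=8.
dim = 222-8 = 214


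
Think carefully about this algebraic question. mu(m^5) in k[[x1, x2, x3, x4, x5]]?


C(n+d-1,d)=C(9,5)=126


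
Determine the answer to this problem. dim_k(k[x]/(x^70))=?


Basis: 1,x,...,x^69
dim=70


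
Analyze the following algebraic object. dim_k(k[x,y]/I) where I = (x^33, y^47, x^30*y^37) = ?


k[x,y]/I, I = (x^33, y^47, x^30*y^37)
Rect: 33x47=1551. Corner: (33-30)x(47-37)=30.
dim = 1551-30 = 1521


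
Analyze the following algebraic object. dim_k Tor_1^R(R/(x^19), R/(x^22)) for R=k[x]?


Tor_1(R/I,R/J)=(I cap J)/IJ=(x^22)/(x^41)
dim=41-22=min(19,22)=19


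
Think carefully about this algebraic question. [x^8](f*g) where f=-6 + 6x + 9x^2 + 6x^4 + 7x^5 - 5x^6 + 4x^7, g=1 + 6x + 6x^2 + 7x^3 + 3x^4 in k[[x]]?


[x^8] = sum a_i*b_j, i+j=8
  6*3=18
  7*7=49
  -5*6=-30
  4*6=24
Sum=61


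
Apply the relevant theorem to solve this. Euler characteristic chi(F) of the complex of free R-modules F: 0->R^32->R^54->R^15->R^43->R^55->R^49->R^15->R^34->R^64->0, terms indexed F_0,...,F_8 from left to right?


chi = sum (-1)^i * rank:
(-1)^0*32=32
(-1)^1*54=-54
(-1)^2*15=15
(-1)^3*43=-43
(-1)^4*55=55
(-1)^5*49=-49
(-1)^6*15=15
(-1)^7*34=-34
(-1)^8*64=64
chi=1


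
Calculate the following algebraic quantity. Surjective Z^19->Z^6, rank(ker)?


rank(ker) = 19-6 = 13


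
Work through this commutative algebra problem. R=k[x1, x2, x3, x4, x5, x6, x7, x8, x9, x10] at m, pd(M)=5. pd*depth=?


pd+depth=10
depth=10-5=5
pd*depth=5*5=25


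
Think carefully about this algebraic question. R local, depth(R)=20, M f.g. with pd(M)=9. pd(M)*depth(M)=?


pd+depth=20
depth=20-9=11
pd*depth=9*11=99


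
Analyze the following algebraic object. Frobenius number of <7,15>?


gcd(7,15)=1 => F=ab-a-b=7*15-7-15=105-22=83


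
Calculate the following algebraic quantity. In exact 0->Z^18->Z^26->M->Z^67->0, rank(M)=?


Alt sum=0:
(-1)^0*18 + (-1)^1*26 + (-1)^2*? + (-1)^3*67=0
rank(M)=75


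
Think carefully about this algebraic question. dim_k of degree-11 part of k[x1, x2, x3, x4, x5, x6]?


C(d+n-1,n-1)=C(16,5)=4368


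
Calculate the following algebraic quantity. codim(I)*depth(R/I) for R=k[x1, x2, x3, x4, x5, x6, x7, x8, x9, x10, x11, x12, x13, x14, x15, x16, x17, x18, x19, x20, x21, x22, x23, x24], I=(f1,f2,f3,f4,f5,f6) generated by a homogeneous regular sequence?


codim=6, depth=dim(R/I)=24-6=18
Product=6*18=108


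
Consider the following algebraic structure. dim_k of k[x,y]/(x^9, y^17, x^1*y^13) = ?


k[x,y]/I, I = (x^9, y^17, x^1*y^13)
Rect: 9x17=153. Corner: (9-1)x(17-13)=32.
dim = 153-32 = 121


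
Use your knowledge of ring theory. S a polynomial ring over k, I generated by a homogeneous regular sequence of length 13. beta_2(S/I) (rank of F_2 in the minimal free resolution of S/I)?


Regular sequence => Koszul complex is the minimal free resolution.
Syz_1 minimally generated by Koszul relations f_i*e_j - f_j*e_i (i<j): mu(Syz_1) = beta_2 = C(m,2) = m(m-1)/2
m=13
13*12/2 = 78


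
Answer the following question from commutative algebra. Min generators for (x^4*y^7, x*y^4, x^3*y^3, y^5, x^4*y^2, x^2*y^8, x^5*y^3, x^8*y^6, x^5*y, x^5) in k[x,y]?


Remove redundant (divisible by others).
x^4*y^7 redundant.
x^8*y^6 redundant.
x^2*y^8 redundant.
x^5*y redundant.
x^5*y^3 redundant.
Min: x^5, x^4*y^2, x^3*y^3, x*y^4, y^5
Count=5


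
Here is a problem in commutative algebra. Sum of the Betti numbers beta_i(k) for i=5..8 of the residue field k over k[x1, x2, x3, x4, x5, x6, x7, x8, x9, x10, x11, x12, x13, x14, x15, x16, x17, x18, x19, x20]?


Koszul resolution: beta_i(k)=C(n,i), n=20
C(20,5)=15504, C(20,6)=38760, C(20,7)=77520, C(20,8)=125970
Sum=257754


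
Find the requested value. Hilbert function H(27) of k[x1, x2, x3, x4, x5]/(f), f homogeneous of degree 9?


C(31,4)-C(22,4)=31465-7315=24150


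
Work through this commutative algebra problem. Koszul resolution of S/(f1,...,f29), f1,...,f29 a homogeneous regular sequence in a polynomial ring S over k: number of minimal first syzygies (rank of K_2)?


Regular sequence => Koszul complex is the minimal free resolution.
Syz_1 minimally generated by Koszul relations f_i*e_j - f_j*e_i (i<j): mu(Syz_1) = beta_2 = C(m,2) = m(m-1)/2
m=29
29*28/2 = 406


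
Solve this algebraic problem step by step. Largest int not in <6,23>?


gcd(6,23)=1 => F=ab-a-b=6*23-6-23=138-29=109


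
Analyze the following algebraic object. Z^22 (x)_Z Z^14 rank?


rank(M(x)N) = rank(M)*rank(N)
22*14 = 308


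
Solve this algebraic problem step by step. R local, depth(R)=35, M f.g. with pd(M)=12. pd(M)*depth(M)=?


pd+depth=35
depth=35-12=23
pd*depth=12*23=276


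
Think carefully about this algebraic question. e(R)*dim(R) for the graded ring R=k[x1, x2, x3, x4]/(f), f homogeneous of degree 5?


e(R)=deg(f)=5, dim(R)=4-1=3
e*dim=5*3=15
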